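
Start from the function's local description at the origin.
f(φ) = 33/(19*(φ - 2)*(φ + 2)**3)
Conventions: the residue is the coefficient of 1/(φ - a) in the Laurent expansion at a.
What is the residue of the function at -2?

At the order-3 pole -2 set g(φ) = (φ - (-2))^3*f(φ) = 33/(19*(φ - 2)).
Order-3 pole: residue = g''(a)/2; g''(-2) = -33/608, so the residue is -33/1216.

The residue is -33/1216.


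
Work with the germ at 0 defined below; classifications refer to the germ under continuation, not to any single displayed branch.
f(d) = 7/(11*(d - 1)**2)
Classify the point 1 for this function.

The denominator factor d - 1 vanishes at 1 and appears to the power 2; the numerator there equals 7/11, nonzero, and no other factor vanishes.
Hence a pole whose order is the multiplicity, 2.

The point is a pole of order 2.


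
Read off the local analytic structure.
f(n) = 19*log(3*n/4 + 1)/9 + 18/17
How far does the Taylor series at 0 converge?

Branch term (19/9)*log(1 - n/(-4/3)): its argument vanishes at n = -4/3, a logarithmic branch point, modulus 4/3.
The radius of convergence is the smallest modulus among the singular points: 4/3.

The radius of convergence is 4/3.


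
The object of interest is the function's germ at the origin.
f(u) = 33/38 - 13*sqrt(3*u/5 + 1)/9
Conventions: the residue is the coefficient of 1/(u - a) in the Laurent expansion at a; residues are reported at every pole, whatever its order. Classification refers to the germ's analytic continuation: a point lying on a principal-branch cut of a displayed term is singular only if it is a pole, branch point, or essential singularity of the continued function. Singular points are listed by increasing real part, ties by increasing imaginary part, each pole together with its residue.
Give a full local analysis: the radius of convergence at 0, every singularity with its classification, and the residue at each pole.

Radius of convergence at 0: 5/3.
At -5/3: an algebraic (square-root) branch point.

Branch term (-13/9)*sqrt(1 - u/(-5/3)): its argument vanishes at u = -5/3, a square-root branch point, modulus 5/3.
The radius of convergence is the smallest modulus among the singular points: 5/3.


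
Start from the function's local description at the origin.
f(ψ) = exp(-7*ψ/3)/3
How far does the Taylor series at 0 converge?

The factor exp(-7*ψ/3) is entire and contributes no finite singular point.
The polynomial part has no poles.
No finite singular points: the Taylor series at 0 converges everywhere.

The radius of convergence is infinite.


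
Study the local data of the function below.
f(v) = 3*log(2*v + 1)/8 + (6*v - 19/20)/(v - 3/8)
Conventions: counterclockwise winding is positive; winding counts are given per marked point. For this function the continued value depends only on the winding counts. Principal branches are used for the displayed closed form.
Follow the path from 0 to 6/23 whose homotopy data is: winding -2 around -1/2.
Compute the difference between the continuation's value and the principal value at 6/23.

The rational part is single-valued and drops out of the difference; each branch term changes only by its own monodromy.
(3/8)*log(1 - v/(-1/2)): each positive loop around -1/2 adds 2*pi*i to the log, so winding -2 contributes (3/8)*(-2)*2*pi*i = -(3/2)*pi*i.
Summing the contributions at v = 6/23 gives -(3/2)*pi*i.

Continued minus principal equals -(3/2)*pi*i.


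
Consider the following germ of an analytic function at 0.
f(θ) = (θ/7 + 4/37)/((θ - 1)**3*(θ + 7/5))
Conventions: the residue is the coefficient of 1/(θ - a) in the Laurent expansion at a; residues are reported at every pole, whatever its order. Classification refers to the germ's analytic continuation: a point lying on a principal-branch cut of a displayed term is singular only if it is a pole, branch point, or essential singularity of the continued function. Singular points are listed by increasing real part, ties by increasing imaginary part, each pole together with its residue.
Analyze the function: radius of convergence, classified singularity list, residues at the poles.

Radius of convergence at 0: 1.
At -7/5: a pole of order 1; residue 425/63936.
At 1: a pole of order 3; residue -425/63936.

Denominator factor (θ + 7/5): pole of order 1 at -7/5, modulus 7/5.
Denominator factor (θ - 1)^3: pole of order 3 at 1, modulus 1.
The radius of convergence is the smallest modulus among the singular points: 1.
At the order-1 pole -7/5 set g(θ) = (θ - (-7/5))*f(θ) = (θ/7 + 4/37)/(θ - 1)**3.
Simple pole: residue = g(a) at a = -7/5, which is 425/63936.
At the order-3 pole 1 set g(θ) = (θ - (1))^3*f(θ) = (θ/7 + 4/37)/(θ + 7/5).
Order-3 pole: residue = g''(a)/2; g''(1) = -425/31968, so the residue is -425/63936.
List the singular points by increasing real part (a conjugate pair: the negative imaginary part first).


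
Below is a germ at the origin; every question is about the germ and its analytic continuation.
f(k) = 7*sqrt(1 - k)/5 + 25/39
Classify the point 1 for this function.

The term (7/5)*sqrt(1 - k/(1)) has argument 1 - 1/(1) = 0 at 1: a square-root (algebraic, two-sheeted) branch point; the remaining terms are analytic or single-valued there.

The point is an algebraic (square-root) branch point.


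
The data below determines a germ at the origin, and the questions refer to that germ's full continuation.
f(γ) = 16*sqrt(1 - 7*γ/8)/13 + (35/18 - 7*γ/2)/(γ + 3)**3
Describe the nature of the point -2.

The point is a regular point.

Denominator factors: γ + 3 = 1 at γ = -2 — none vanishes.
Branch term sqrt(1 - γ/(8/7)): argument at -2 is 11/4, nonzero, so -2 is not its branch point (a point on a principal cut is still regular for the continued germ).
So the germ continues analytically to -2.


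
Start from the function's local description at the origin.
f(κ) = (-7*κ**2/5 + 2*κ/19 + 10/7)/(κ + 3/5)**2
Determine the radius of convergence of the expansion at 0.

Denominator factor (κ + 3/5)^2: pole of order 2 at -3/5, modulus 3/5.
The radius of convergence is the smallest modulus among the singular points: 3/5.

The radius of convergence is 3/5.


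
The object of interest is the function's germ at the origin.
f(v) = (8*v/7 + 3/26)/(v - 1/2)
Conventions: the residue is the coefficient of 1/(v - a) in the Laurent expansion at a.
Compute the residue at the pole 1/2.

The residue is 125/182.

At the order-1 pole 1/2 set g(v) = (v - (1/2))*f(v) = 8*v/7 + 3/26.
Simple pole: residue = g(a) at a = 1/2, which is 125/182.


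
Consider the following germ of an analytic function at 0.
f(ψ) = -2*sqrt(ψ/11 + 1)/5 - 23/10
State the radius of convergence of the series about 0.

Branch term (-2/5)*sqrt(1 - ψ/(-11)): its argument vanishes at ψ = -11, a square-root branch point, modulus 11.
The radius of convergence is the smallest modulus among the singular points: 11.

The radius of convergence is 11.


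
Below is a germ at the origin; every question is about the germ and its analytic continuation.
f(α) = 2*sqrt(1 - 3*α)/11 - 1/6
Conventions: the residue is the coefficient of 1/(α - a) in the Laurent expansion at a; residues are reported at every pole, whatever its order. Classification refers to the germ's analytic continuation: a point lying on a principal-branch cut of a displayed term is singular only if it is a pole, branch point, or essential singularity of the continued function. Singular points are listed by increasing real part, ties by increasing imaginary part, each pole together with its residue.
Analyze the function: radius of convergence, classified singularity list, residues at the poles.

Radius of convergence at 0: 1/3.
At 1/3: an algebraic (square-root) branch point.

Branch term (2/11)*sqrt(1 - α/(1/3)): its argument vanishes at α = 1/3, a square-root branch point, modulus 1/3.
The radius of convergence is the smallest modulus among the singular points: 1/3.


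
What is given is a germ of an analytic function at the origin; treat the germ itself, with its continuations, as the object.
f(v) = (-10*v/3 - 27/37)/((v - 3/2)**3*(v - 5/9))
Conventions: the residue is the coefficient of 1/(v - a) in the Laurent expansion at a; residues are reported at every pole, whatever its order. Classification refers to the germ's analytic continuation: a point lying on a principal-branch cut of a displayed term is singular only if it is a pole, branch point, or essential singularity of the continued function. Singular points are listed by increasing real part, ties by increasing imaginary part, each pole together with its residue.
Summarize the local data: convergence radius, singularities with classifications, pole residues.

Denominator factor (v - 5/9): pole of order 1 at 5/9, modulus 5/9.
Denominator factor (v - 3/2)^3: pole of order 3 at 3/2, modulus 3/2.
The radius of convergence is the smallest modulus among the singular points: 5/9.
At the order-1 pole 5/9 set g(v) = (v - (5/9))*f(v) = (-10*v/3 - 27/37)/(v - 3/2)**3.
Simple pole: residue = g(a) at a = 5/9, which is 557064/181781.
At the order-3 pole 3/2 set g(v) = (v - (3/2))^3*f(v) = (-10*v/3 - 27/37)/(v - 5/9).
Order-3 pole: residue = g''(a)/2; g''(3/2) = -1114128/181781, so the residue is -557064/181781.
List the singular points by increasing real part (a conjugate pair: the negative imaginary part first).

Radius of convergence at 0: 5/9.
At 5/9: a pole of order 1; residue 557064/181781.
At 3/2: a pole of order 3; residue -557064/181781.


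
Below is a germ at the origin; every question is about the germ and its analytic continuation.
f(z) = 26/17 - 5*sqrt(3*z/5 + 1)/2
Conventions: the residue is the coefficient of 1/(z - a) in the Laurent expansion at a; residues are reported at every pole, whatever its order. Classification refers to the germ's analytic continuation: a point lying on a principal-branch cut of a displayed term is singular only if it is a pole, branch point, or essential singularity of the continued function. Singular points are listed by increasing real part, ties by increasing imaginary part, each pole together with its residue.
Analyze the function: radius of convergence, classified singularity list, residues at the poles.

Radius of convergence at 0: 5/3.
At -5/3: an algebraic (square-root) branch point.

Branch term (-5/2)*sqrt(1 - z/(-5/3)): its argument vanishes at z = -5/3, a square-root branch point, modulus 5/3.
The radius of convergence is the smallest modulus among the singular points: 5/3.


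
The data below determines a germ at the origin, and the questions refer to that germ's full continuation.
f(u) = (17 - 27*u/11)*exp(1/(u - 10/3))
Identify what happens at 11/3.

There is no denominator, hence no pole anywhere.
The essential point of exp(1/(u - (10/3))) is 10/3, not 11/3.
So the germ continues analytically to 11/3.

The point is a regular point.


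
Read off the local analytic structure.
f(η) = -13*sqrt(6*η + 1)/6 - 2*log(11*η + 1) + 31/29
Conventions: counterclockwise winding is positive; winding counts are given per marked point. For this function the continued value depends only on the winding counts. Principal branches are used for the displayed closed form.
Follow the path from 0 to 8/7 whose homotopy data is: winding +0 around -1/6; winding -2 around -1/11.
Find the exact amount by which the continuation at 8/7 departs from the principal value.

Continued minus principal equals (8)*pi*i.

The rational part is single-valued and drops out of the difference; each branch term changes only by its own monodromy.
(-2)*log(1 - η/(-1/11)): each positive loop around -1/11 adds 2*pi*i to the log, so winding -2 contributes (-2)*(-2)*2*pi*i = (8)*pi*i.
(-13/6)*sqrt(1 - η/(-1/6)): winding +0 is even, the square root returns to the same sheet, contribution 0.
Summing the contributions at η = 8/7 gives (8)*pi*i.


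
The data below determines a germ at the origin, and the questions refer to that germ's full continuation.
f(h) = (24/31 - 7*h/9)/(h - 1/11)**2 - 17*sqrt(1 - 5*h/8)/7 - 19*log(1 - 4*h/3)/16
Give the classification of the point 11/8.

The point is a regular point.

Denominator factors: h - 1/11 = 113/88 at h = 11/8 — none vanishes.
Branch term log(1 - h/(3/4)): argument at 11/8 is -5/6, nonzero, so 11/8 is not its branch point (a point on a principal cut is still regular for the continued germ).
Branch term sqrt(1 - h/(8/5)): argument at 11/8 is 9/64, nonzero, so 11/8 is not its branch point (a point on a principal cut is still regular for the continued germ).
So the germ continues analytically to 11/8.


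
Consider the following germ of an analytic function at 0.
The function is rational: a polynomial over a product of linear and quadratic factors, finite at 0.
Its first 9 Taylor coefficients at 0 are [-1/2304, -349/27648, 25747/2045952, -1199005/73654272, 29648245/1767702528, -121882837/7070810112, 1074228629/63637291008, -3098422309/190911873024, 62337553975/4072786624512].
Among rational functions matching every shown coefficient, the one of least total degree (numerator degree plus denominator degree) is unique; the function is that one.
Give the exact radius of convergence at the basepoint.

The radius of convergence is 6/5.

No rational of total degree below 7 reproduces all 9 coefficients; solving the [2/5] Pade equations on them gives f(λ) = (-4*λ**2/37 + 6*λ/5 + 1/25)/((λ - 4)**3*(λ + 6/5)**2), whose expansion matches every shown term.
Denominator factor (λ - 4)^3: pole of order 3 at 4, modulus 4.
Denominator factor (λ + 6/5)^2: pole of order 2 at -6/5, modulus 6/5.
The radius of convergence is the smallest modulus among the singular points: 6/5.


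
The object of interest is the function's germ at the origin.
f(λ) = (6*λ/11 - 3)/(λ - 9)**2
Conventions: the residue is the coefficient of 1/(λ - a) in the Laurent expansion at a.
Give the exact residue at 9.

At the order-2 pole 9 set g(λ) = (λ - (9))^2*f(λ) = 6*λ/11 - 3.
Order-2 pole: residue = g'(a); g'(9) = 6/11, so the residue is 6/11.

The residue is 6/11.


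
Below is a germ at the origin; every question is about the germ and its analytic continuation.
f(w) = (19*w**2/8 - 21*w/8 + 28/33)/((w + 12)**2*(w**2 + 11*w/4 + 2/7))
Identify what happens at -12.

The point is a pole of order 2.

The denominator factor w + 12 vanishes at -12 and appears to the power 2; the numerator there equals 24707/66, nonzero, and no other factor vanishes.
Hence a pole whose order is the multiplicity, 2.


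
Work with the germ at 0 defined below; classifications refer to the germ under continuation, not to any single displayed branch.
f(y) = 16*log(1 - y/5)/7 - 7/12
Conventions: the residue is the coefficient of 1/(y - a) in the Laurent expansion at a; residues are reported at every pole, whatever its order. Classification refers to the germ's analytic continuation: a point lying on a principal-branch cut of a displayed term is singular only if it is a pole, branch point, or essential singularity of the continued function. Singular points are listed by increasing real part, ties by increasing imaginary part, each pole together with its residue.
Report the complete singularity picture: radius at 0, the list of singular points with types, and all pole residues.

Branch term (16/7)*log(1 - y/(5)): its argument vanishes at y = 5, a logarithmic branch point, modulus 5.
The radius of convergence is the smallest modulus among the singular points: 5.

Radius of convergence at 0: 5.
At 5: a logarithmic branch point.


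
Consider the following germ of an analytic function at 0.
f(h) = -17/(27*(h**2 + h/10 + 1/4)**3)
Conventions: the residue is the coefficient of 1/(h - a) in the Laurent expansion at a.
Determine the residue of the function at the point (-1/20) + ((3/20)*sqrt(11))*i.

The factor h**2 + h/10 + 1/4 splits as (h - a)(h - a') with a = (-1/20) + ((3/20)*sqrt(11))*i, a' = (-1/20) - ((3/20)*sqrt(11))*i. At the order-3 pole a set g(h) = (h - a)^3*f(h) = [-17/27] / (h - a')^3.
Order-3 pole: residue = g''(a)/2; g''((-1/20) + ((3/20)*sqrt(11))*i) = ((6800000/2910897)*sqrt(11))*i, so the residue is ((3400000/2910897)*sqrt(11))*i.

The residue is ((3400000/2910897)*sqrt(11))*i.


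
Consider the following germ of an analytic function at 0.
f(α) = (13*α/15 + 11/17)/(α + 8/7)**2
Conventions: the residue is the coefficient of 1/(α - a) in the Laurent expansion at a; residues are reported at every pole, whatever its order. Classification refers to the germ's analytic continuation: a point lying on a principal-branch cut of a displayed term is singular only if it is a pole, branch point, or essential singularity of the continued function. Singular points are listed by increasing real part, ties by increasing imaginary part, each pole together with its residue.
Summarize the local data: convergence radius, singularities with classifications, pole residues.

Denominator factor (α + 8/7)^2: pole of order 2 at -8/7, modulus 8/7.
The radius of convergence is the smallest modulus among the singular points: 8/7.
At the order-2 pole -8/7 set g(α) = (α - (-8/7))^2*f(α) = 13*α/15 + 11/17.
Order-2 pole: residue = g'(a); g'(-8/7) = 13/15, so the residue is 13/15.

Radius of convergence at 0: 8/7.
At -8/7: a pole of order 2; residue 13/15.


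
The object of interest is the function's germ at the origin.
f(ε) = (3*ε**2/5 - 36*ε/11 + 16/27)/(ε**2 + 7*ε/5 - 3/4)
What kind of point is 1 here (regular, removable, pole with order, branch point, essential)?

Denominator factors: ε**2 + 7*ε/5 - 3/4 = 33/20 at ε = 1 — none vanishes.
So the germ continues analytically to 1.

The point is a regular point.


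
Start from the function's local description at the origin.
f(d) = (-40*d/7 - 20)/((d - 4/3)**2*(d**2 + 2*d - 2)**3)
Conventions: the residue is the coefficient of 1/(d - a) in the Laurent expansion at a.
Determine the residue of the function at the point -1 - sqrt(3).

The factor d**2 + 2*d - 2 splits as (d - a)(d - a') with a = -1 - sqrt(3), a' = -1 + sqrt(3). At the order-3 pole a set g(d) = (d - a)^3*f(d) = [(-40*d/7 - 20)/(d - 4/3)**2] / (d - a')^3.
Order-3 pole: residue = g''(a)/2; g''(-1 - sqrt(3)) = -2139615/204974 + (1239655/204974)*sqrt(3), so the residue is -2139615/409948 + (1239655/409948)*sqrt(3).

The residue is -2139615/409948 + (1239655/409948)*sqrt(3).


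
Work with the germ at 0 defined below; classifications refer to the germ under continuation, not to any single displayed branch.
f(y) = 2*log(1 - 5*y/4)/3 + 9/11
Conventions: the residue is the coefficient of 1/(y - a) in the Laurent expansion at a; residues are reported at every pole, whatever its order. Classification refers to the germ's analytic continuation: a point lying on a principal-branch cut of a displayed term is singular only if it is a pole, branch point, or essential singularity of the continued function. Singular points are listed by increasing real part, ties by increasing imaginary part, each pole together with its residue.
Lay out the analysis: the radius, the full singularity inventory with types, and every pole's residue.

Branch term (2/3)*log(1 - y/(4/5)): its argument vanishes at y = 4/5, a logarithmic branch point, modulus 4/5.
The radius of convergence is the smallest modulus among the singular points: 4/5.

Radius of convergence at 0: 4/5.
At 4/5: a logarithmic branch point.


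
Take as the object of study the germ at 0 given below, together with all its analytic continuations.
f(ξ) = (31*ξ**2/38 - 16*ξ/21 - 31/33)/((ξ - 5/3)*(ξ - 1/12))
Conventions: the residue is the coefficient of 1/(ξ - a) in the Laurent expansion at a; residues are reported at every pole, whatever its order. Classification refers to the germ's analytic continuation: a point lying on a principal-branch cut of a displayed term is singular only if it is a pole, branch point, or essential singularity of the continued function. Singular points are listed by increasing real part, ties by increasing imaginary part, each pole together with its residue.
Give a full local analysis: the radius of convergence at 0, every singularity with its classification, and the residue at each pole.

Denominator factor (ξ - 1/12): pole of order 1 at 1/12, modulus 1/12.
Denominator factor (ξ - 5/3): pole of order 1 at 5/3, modulus 5/3.
The radius of convergence is the smallest modulus among the singular points: 1/12.
At the order-1 pole 1/12 set g(ξ) = (ξ - (1/12))*f(ξ) = (31*ξ**2/38 - 16*ξ/21 - 31/33)/(ξ - 5/3).
Simple pole: residue = g(a) at a = 1/12, which is 420173/667128.
At the order-1 pole 5/3 set g(ξ) = (ξ - (5/3))*f(ξ) = (31*ξ**2/38 - 16*ξ/21 - 31/33)/(ξ - 1/12).
Simple pole: residue = g(a) at a = 5/3, which is 998/27797.
List the singular points by increasing real part (a conjugate pair: the negative imaginary part first).

Radius of convergence at 0: 1/12.
At 1/12: a pole of order 1; residue 420173/667128.
At 5/3: a pole of order 1; residue 998/27797.


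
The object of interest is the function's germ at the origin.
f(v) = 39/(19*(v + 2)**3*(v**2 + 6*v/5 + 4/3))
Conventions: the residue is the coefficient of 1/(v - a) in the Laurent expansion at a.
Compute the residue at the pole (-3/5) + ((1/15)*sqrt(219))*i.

The residue is (-40365/202312) + ((110565/29537552)*sqrt(219))*i.

The factor v**2 + 6*v/5 + 4/3 splits as (v - a)(v - a') with a = (-3/5) + ((1/15)*sqrt(219))*i, a' = (-3/5) - ((1/15)*sqrt(219))*i. At the order-1 pole a set g(v) = (v - a)*f(v) = [39/(19*(v + 2)**3)] / (v - a').
Simple pole: residue = g(a) at a = (-3/5) + ((1/15)*sqrt(219))*i, which is (-40365/202312) + ((110565/29537552)*sqrt(219))*i.


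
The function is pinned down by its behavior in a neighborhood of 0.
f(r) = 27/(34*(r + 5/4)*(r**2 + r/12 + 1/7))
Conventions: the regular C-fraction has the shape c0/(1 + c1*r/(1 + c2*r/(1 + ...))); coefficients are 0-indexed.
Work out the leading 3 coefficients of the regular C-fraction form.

The regular C-fraction coefficients are [378/85, 83/60, -448/83].

Taylor coefficients (expand at 0): a_0 = 378/85, a_1 = -5229/850, a_2 = -419811/17000.
c0 = a_0 = 378/85. Peel one level at a time: if S = 1 + c*r/S' with S'(0) = 1, then c is the r-coefficient of S and S' = c*r/(S - 1).
S_1 = c0/f = 1 + (83/60)*r + (112/15)*r^2 + ...; c1 = 83/60.
S_2 = c1*r/(S_1 - 1) = 1 + (-448/83)*r + ...; c2 = -448/83.


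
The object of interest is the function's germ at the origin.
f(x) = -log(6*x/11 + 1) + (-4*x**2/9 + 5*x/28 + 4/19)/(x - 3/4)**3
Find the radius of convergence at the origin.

Denominator factor (x - 3/4)^3: pole of order 3 at 3/4, modulus 3/4.
Branch term (-1)*log(1 - x/(-11/6)): its argument vanishes at x = -11/6, a logarithmic branch point, modulus 11/6.
The radius of convergence is the smallest modulus among the singular points: 3/4.

The radius of convergence is 3/4.


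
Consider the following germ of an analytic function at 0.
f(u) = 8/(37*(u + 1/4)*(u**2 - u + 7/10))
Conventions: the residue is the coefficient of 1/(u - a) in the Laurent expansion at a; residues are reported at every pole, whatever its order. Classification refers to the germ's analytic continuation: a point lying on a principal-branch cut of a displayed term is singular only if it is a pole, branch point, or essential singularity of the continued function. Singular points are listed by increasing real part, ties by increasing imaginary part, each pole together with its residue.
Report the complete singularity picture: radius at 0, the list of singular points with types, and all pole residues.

Radius of convergence at 0: 1/4.
At -1/4: a pole of order 1; residue 640/2997.
At (1/2) - ((3/10)*sqrt(5))*i: a pole of order 1; residue (-320/2997) + ((160/2997)*sqrt(5))*i.
At (1/2) + ((3/10)*sqrt(5))*i: a pole of order 1; residue (-320/2997) - ((160/2997)*sqrt(5))*i.


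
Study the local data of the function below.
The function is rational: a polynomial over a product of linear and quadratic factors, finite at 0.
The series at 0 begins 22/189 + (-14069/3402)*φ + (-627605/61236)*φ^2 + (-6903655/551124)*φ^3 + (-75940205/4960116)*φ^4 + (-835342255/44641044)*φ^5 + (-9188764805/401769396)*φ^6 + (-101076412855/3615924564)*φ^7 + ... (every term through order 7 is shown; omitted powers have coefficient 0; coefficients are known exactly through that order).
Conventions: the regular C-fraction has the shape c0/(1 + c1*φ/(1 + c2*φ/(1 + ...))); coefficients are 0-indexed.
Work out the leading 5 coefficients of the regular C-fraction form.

The regular C-fraction coefficients are [22/189, 1279/36, -194439/5116, 969935/11842261, 21743/18518].

Taylor coefficients (read off): a_0 = 22/189, a_1 = -14069/3402, a_2 = -627605/61236, a_3 = -6903655/551124, a_4 = -75940205/4960116.
c0 = a_0 = 22/189. Peel one level at a time: if S = 1 + c*φ/S' with S'(0) = 1, then c is the φ-coefficient of S and S' = c*φ/(S - 1).
S_1 = c0/f = 1 + (1279/36)*φ + (64813/48)*φ^2 + ...; c1 = 1279/36.
S_2 = c1*φ/(S_1 - 1) = 1 + (-194439/5116)*φ + (20368635/6543364)*φ^2 + ...; c2 = -194439/5116.
S_3 = c2*φ/(S_2 - 1) = 1 + (969935/11842261)*φ + (-16488895/171458162)*φ^2 + ...; c3 = 969935/11842261.
S_4 = c3*φ/(S_3 - 1) = 1 + (21743/18518)*φ + ...; c4 = 21743/18518.


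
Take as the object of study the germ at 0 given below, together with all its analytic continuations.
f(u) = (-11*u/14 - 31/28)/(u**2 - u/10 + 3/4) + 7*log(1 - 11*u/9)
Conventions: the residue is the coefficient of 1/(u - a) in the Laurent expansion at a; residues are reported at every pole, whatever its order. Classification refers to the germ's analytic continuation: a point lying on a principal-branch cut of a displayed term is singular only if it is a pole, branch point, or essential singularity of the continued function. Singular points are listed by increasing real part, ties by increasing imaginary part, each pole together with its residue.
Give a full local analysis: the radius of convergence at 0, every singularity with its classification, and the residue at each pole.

Radius of convergence at 0: 9/11.
At (1/20) - ((1/20)*sqrt(299))*i: a pole of order 1; residue (-11/28) - ((321/8372)*sqrt(299))*i.
At (1/20) + ((1/20)*sqrt(299))*i: a pole of order 1; residue (-11/28) + ((321/8372)*sqrt(299))*i.
At 9/11: a logarithmic branch point.


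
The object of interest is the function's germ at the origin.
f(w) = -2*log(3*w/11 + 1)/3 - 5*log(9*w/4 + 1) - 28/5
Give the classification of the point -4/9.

The term (-5)*log(1 - w/(-4/9)) has argument 1 - -4/9/(-4/9) = 0 at -4/9: a logarithmic (infinitely-sheeted) branch point; the remaining terms are analytic or single-valued there.

The point is a logarithmic branch point.


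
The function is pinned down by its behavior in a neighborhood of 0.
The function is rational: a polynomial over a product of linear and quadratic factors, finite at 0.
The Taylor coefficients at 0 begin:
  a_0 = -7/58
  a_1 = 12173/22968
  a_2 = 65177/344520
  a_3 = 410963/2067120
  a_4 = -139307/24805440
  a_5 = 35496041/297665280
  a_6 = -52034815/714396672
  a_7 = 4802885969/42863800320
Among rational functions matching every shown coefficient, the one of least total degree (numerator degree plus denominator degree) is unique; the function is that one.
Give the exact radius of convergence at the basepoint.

No rational of total degree below 4 reproduces all 8 coefficients; solving the [2/2] Pade equations on them gives f(ρ) = (-39*ρ**2/40 - 26*ρ/33 + 6/29)/(ρ**2 - ρ - 12/7), whose expansion matches every shown term.
Denominator factor (ρ**2 - ρ - 12/7): discriminant 55/7, real irrational roots 1/2 + (1/14)*sqrt(385) and 1/2 - (1/14)*sqrt(385); poles of order 1, moduli 1/2 + (1/14)*sqrt(385) and -1/2 + (1/14)*sqrt(385).
The radius of convergence is the smallest modulus among the singular points: -1/2 + (1/14)*sqrt(385).

The radius of convergence is -1/2 + (1/14)*sqrt(385).


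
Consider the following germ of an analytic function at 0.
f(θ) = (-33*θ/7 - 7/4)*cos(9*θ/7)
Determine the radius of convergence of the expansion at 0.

The radius of convergence is infinite.

The factor cos(9*θ/7) is entire and contributes no finite singular point.
The polynomial part has no poles.
No finite singular points: the Taylor series at 0 converges everywhere.


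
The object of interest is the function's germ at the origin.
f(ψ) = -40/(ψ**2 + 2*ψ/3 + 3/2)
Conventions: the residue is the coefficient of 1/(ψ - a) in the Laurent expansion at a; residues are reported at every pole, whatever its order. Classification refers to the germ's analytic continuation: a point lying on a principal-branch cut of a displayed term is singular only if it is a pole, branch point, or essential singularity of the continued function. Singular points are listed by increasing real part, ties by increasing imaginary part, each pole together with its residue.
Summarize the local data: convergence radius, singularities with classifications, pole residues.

Radius of convergence at 0: (1/2)*sqrt(6).
At (-1/3) - ((5/6)*sqrt(2))*i: a pole of order 1; residue -((12)*sqrt(2))*i.
At (-1/3) + ((5/6)*sqrt(2))*i: a pole of order 1; residue ((12)*sqrt(2))*i.

Denominator factor (ψ**2 + 2*ψ/3 + 3/2): discriminant -50/9, complex-conjugate roots (-1/3) + ((5/6)*sqrt(2))*i and (-1/3) - ((5/6)*sqrt(2))*i; poles of order 1, moduli (1/2)*sqrt(6) and (1/2)*sqrt(6).
The radius of convergence is the smallest modulus among the singular points: (1/2)*sqrt(6).
The factor ψ**2 + 2*ψ/3 + 3/2 splits as (ψ - a)(ψ - a') with a = (-1/3) - ((5/6)*sqrt(2))*i, a' = (-1/3) + ((5/6)*sqrt(2))*i. At the order-1 pole a set g(ψ) = (ψ - a)*f(ψ) = [-40] / (ψ - a').
Simple pole: residue = g(a) at a = (-1/3) - ((5/6)*sqrt(2))*i, which is -((12)*sqrt(2))*i.
The factor ψ**2 + 2*ψ/3 + 3/2 splits as (ψ - a)(ψ - a') with a = (-1/3) + ((5/6)*sqrt(2))*i, a' = (-1/3) - ((5/6)*sqrt(2))*i. At the order-1 pole a set g(ψ) = (ψ - a)*f(ψ) = [-40] / (ψ - a').
Simple pole: residue = g(a) at a = (-1/3) + ((5/6)*sqrt(2))*i, which is ((12)*sqrt(2))*i.
List the singular points by increasing real part (a conjugate pair: the negative imaginary part first).


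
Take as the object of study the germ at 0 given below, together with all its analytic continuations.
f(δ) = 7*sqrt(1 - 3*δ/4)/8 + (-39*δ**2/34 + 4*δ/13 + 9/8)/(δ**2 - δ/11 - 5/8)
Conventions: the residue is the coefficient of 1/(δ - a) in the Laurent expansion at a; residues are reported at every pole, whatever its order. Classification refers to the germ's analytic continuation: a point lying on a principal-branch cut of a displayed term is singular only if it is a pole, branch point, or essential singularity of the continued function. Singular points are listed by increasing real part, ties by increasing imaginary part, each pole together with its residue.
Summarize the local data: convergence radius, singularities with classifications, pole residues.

Radius of convergence at 0: -1/22 + (1/44)*sqrt(1214).
At 1/22 - (1/44)*sqrt(1214): a pole of order 1; residue 989/9724 - (178559/23609872)*sqrt(1214).
At 1/22 + (1/44)*sqrt(1214): a pole of order 1; residue 989/9724 + (178559/23609872)*sqrt(1214).
At 4/3: an algebraic (square-root) branch point.

Denominator factor (δ**2 - δ/11 - 5/8): discriminant 607/242, real irrational roots 1/22 + (1/44)*sqrt(1214) and 1/22 - (1/44)*sqrt(1214); poles of order 1, moduli 1/22 + (1/44)*sqrt(1214) and -1/22 + (1/44)*sqrt(1214).
Branch term (7/8)*sqrt(1 - δ/(4/3)): its argument vanishes at δ = 4/3, a square-root branch point, modulus 4/3.
The radius of convergence is the smallest modulus among the singular points: -1/22 + (1/44)*sqrt(1214).
The branch term is analytic at 1/22 - (1/44)*sqrt(1214) and contributes nothing to the residue; only the rational part matters.
The factor δ**2 - δ/11 - 5/8 splits as (δ - a)(δ - a') with a = 1/22 - (1/44)*sqrt(1214), a' = 1/22 + (1/44)*sqrt(1214). At the order-1 pole a set g(δ) = (δ - a)*(rational part) = [-39*δ**2/34 + 4*δ/13 + 9/8] / (δ - a').
Simple pole: residue = g(a) at a = 1/22 - (1/44)*sqrt(1214), which is 989/9724 - (178559/23609872)*sqrt(1214).
The branch term is analytic at 1/22 + (1/44)*sqrt(1214) and contributes nothing to the residue; only the rational part matters.
The factor δ**2 - δ/11 - 5/8 splits as (δ - a)(δ - a') with a = 1/22 + (1/44)*sqrt(1214), a' = 1/22 - (1/44)*sqrt(1214). At the order-1 pole a set g(δ) = (δ - a)*(rational part) = [-39*δ**2/34 + 4*δ/13 + 9/8] / (δ - a').
Simple pole: residue = g(a) at a = 1/22 + (1/44)*sqrt(1214), which is 989/9724 + (178559/23609872)*sqrt(1214).
List the singular points by increasing real part (a conjugate pair: the negative imaginary part first).


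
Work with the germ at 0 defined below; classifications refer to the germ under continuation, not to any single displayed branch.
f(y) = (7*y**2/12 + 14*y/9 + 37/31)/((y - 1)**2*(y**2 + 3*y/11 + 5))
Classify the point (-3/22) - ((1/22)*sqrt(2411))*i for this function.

The point is a pole of order 1.

The denominator factor y**2 + 3*y/11 + 5 vanishes at (-3/22) - ((1/22)*sqrt(2411))*i and appears to the power 1; the numerator there equals (-172265/90024) - ((553/8712)*sqrt(2411))*i, nonzero, and no other factor vanishes.
Hence a pole whose order is the multiplicity, 1.


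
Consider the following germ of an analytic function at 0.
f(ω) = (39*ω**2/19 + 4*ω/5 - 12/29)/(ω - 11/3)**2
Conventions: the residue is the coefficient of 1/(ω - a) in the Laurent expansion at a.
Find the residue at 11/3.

At the order-2 pole 11/3 set g(ω) = (ω - (11/3))^2*f(ω) = 39*ω**2/19 + 4*ω/5 - 12/29.
Order-2 pole: residue = g'(a); g'(11/3) = 1506/95, so the residue is 1506/95.

The residue is 1506/95.


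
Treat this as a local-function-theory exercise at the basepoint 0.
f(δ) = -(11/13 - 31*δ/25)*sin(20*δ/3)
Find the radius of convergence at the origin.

The radius of convergence is infinite.

The factor -sin(20*δ/3) is entire and contributes no finite singular point.
The polynomial part has no poles.
No finite singular points: the Taylor series at 0 converges everywhere.


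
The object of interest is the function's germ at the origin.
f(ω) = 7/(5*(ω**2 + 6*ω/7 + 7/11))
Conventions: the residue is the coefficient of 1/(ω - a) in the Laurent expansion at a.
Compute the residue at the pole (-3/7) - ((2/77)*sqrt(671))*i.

The factor ω**2 + 6*ω/7 + 7/11 splits as (ω - a)(ω - a') with a = (-3/7) - ((2/77)*sqrt(671))*i, a' = (-3/7) + ((2/77)*sqrt(671))*i. At the order-1 pole a set g(ω) = (ω - a)*f(ω) = [7/5] / (ω - a').
Simple pole: residue = g(a) at a = (-3/7) - ((2/77)*sqrt(671))*i, which is ((49/1220)*sqrt(671))*i.

The residue is ((49/1220)*sqrt(671))*i.


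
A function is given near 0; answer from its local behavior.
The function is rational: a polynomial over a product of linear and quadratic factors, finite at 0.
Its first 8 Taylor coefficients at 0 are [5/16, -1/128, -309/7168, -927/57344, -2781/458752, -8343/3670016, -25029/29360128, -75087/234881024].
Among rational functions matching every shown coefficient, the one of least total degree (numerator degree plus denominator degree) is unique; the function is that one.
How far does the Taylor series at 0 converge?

The radius of convergence is 8/3.

No rational of total degree below 3 reproduces all 8 coefficients; solving the [2/1] Pade equations on them gives f(h) = (3*h**2/28 + h/3 - 5/6)/(h - 8/3), whose expansion matches every shown term.
Denominator factor (h - 8/3): pole of order 1 at 8/3, modulus 8/3.
The radius of convergence is the smallest modulus among the singular points: 8/3.


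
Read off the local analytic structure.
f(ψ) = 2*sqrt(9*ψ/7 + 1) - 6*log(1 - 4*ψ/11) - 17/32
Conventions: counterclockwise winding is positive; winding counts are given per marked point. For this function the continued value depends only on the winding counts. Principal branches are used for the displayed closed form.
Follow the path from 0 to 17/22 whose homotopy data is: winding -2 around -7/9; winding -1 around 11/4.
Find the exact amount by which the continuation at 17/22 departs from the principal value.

The rational part is single-valued and drops out of the difference; each branch term changes only by its own monodromy.
(2)*sqrt(1 - ψ/(-7/9)): winding -2 is even, the square root returns to the same sheet, contribution 0.
(-6)*log(1 - ψ/(11/4)): each positive loop around 11/4 adds 2*pi*i to the log, so winding -1 contributes (-6)*(-1)*2*pi*i = (12)*pi*i.
Summing the contributions at ψ = 17/22 gives (12)*pi*i.

Continued minus principal equals (12)*pi*i.


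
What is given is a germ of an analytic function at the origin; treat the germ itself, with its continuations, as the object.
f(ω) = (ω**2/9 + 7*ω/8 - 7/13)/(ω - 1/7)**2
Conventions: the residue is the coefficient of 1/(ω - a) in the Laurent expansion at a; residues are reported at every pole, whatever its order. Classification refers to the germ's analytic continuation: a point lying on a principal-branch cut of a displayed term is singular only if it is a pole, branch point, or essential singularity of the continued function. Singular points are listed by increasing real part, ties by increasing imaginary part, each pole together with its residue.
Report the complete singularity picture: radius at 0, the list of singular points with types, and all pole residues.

Denominator factor (ω - 1/7)^2: pole of order 2 at 1/7, modulus 1/7.
The radius of convergence is the smallest modulus among the singular points: 1/7.
At the order-2 pole 1/7 set g(ω) = (ω - (1/7))^2*f(ω) = ω**2/9 + 7*ω/8 - 7/13.
Order-2 pole: residue = g'(a); g'(1/7) = 457/504, so the residue is 457/504.

Radius of convergence at 0: 1/7.
At 1/7: a pole of order 2; residue 457/504.


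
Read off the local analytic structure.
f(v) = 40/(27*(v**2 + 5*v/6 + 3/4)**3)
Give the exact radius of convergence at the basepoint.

The radius of convergence is (1/2)*sqrt(3).

Denominator factor (v**2 + 5*v/6 + 3/4)^3: discriminant -83/36, complex-conjugate roots (-5/12) + ((1/12)*sqrt(83))*i and (-5/12) - ((1/12)*sqrt(83))*i; poles of order 3, moduli (1/2)*sqrt(3) and (1/2)*sqrt(3).
The radius of convergence is the smallest modulus among the singular points: (1/2)*sqrt(3).


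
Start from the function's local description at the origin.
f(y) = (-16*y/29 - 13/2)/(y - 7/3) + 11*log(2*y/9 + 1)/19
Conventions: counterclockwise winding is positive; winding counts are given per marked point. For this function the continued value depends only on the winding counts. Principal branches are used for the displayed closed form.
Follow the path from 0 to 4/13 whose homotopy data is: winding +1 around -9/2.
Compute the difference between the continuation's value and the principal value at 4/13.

Continued minus principal equals (22/19)*pi*i.

The rational part is single-valued and drops out of the difference; each branch term changes only by its own monodromy.
(11/19)*log(1 - y/(-9/2)): each positive loop around -9/2 adds 2*pi*i to the log, so winding +1 contributes (11/19)*(1)*2*pi*i = (22/19)*pi*i.
Summing the contributions at y = 4/13 gives (22/19)*pi*i.


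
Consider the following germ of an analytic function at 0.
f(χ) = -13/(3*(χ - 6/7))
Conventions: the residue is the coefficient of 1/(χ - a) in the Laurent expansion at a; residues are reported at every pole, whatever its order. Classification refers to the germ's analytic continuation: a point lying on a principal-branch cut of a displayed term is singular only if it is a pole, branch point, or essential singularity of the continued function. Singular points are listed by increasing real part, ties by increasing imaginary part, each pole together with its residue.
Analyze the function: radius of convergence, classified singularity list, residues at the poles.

Denominator factor (χ - 6/7): pole of order 1 at 6/7, modulus 6/7.
The radius of convergence is the smallest modulus among the singular points: 6/7.
At the order-1 pole 6/7 set g(χ) = (χ - (6/7))*f(χ) = -13/3.
Simple pole: residue = g(a) at a = 6/7, which is -13/3.

Radius of convergence at 0: 6/7.
At 6/7: a pole of order 1; residue -13/3.


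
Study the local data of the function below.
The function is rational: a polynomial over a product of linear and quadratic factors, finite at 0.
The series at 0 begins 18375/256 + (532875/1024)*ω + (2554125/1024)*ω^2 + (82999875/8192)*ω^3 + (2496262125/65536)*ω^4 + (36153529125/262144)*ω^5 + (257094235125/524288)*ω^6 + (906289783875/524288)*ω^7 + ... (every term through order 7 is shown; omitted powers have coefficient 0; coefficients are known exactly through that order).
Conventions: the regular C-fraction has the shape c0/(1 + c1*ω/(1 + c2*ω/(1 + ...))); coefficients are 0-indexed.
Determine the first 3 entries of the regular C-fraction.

Taylor coefficients (read off): a_0 = 18375/256, a_1 = 532875/1024, a_2 = 2554125/1024.
c0 = a_0 = 18375/256. Peel one level at a time: if S = 1 + c*ω/S' with S'(0) = 1, then c is the ω-coefficient of S and S' = c*ω/(S - 1).
S_1 = c0/f = 1 + (-29/4)*ω + (285/16)*ω^2 + ...; c1 = -29/4.
S_2 = c1*ω/(S_1 - 1) = 1 + (285/116)*ω + ...; c2 = 285/116.

The regular C-fraction coefficients are [18375/256, -29/4, 285/116].
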